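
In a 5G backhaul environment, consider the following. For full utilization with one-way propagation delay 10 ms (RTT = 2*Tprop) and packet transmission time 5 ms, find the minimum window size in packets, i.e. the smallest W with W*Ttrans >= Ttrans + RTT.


Given: Ttrans = 5 ms, RTT = 20 ms (= 2 * Tprop, Tprop = 10 ms)
Time until first ACK returns = Ttrans + RTT = 5 + 20 = 25 ms
Need W * Ttrans >= Ttrans + RTT  ->  W >= (Ttrans + RTT) / Ttrans
(Ttrans + RTT) / Ttrans = 25 / 5 = 5
W_min = ceil(5) = 5

5


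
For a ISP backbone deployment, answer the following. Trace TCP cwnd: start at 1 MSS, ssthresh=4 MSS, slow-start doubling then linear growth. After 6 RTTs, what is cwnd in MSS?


RTT 0: cwnd = 1 MSS (initial)
RTT 1: cwnd = 2 MSS (slow start, doubled)
RTT 2: cwnd = 4 MSS (slow start, doubled)
RTT 3: cwnd = 5 MSS (congestion avoidance, +1)
RTT 4: cwnd = 6 MSS (congestion avoidance, +1)
RTT 5: cwnd = 7 MSS (congestion avoidance, +1)
RTT 6: cwnd = 8 MSS (congestion avoidance, +1)

8


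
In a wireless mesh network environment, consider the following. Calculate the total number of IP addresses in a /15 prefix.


Given: CIDR prefix /15
Host bits = 32 - 15 = 17
Total addresses = 2^17 = 131072

131072


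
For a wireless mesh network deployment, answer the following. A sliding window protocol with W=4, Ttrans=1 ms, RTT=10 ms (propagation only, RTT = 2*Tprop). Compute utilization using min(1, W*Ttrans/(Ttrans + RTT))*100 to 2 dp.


Given: W = 4, Ttrans = 1 ms, RTT = 10 ms (= 2 * Tprop, Tprop = 5 ms)
Cycle time = Ttrans + RTT = 1 + 10 = 11 ms (first packet sent until its ACK returns)
W * Ttrans = 4 * 1 = 4 ms of sending per cycle
W * Ttrans / (Ttrans + RTT) = 4 / 11 = 0.363636
U = min(1, 0.363636) = 0.363636
U% = 36.36%

36.36


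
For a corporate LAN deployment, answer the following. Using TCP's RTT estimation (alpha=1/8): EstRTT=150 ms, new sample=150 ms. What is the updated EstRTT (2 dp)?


Given: EstRTT = 150 ms, SampleRTT = 150 ms, alpha = 1/8
New EstRTT = (1 - alpha) * EstRTT + alpha * SampleRTT
(7/8) * 150 = 131.25
(1/8) * 150 = 18.75
New EstRTT = 131.25 + 18.75 = 150 ms -> 150.00 ms (2 dp)

150.00


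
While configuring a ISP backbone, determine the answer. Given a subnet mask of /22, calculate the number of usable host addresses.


Given: subnet mask /22
Host bits = 32 - 22 = 10
Total addresses = 2^10 = 1024
Usable hosts = 1024 - 2 (network + broadcast) = 1022

1022


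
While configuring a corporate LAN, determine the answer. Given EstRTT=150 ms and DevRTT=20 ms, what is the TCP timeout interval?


Given: EstRTT = 150 ms, DevRTT = 20 ms
Timeout = EstRTT + 4 * DevRTT
4 * DevRTT = 4 * 20 = 80
Timeout = 150 + 80 = 230 ms

230


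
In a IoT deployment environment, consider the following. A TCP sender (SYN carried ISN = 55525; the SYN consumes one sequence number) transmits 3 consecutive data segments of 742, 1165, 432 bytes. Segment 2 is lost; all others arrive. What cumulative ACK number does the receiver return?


SYN uses sequence number 55525; first data byte = ISN + 1 = 55526.
Segment 1: SEQ = 55526, len = 742 B, covers [55526, 56267]
Segment 2: SEQ = 56268, len = 1165 B, covers [56268, 57432] [LOST]
Segment 3: SEQ = 57433, len = 432 B, covers [57433, 57864]
In-order data received: bytes [55526, 56267] (segments 1..1).
Segment 2 missing -> gap begins at byte 56268; later segments buffered out of order.
Cumulative ACK = next expected in-order byte = 55526 + 742 = 56268

56268


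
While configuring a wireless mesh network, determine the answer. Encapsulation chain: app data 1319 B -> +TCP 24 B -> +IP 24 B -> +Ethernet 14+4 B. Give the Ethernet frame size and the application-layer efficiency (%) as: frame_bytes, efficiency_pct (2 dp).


TCP segment = 1319 + 24 = 1343 B
IP packet = 1343 + 24 = 1367 B
Ethernet frame = 1367 + 14 + 4 = 1385 B
Efficiency = app / frame = 1319 / 1385 = 0.952347 = 95.2347% -> 95.23% (2 dp)

1385, 95.23


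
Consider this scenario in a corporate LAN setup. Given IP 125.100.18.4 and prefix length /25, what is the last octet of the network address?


Given: IP = 125.100.18.4, prefix = /25
Subnet mask = 255.255.255.128
Last octet of IP: 4
Last octet of mask: 128
Network last octet = 4 AND 128 = 0

0


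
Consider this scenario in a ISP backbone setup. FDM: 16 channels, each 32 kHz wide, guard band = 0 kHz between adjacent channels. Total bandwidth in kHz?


Given: 16 channels, 32 kHz each, guard = 0 kHz
Channel bandwidth = 16 * 32 = 512 kHz
Guard bands = 15 gaps * 0 kHz = 0 kHz
Total = 512 + 0 = 512 kHz

512


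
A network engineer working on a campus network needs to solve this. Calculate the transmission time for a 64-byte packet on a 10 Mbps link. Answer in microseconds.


Given: packet = 64 bytes, bandwidth = 10 Mbps
Packet in bits = 64 * 8 = 512 bits
Bandwidth = 10 * 10^6 = 10000000 bps
Time = 512 / 10000000 seconds
Time in us = 512 * 10^6 / 10000000 = 51.2

51.2


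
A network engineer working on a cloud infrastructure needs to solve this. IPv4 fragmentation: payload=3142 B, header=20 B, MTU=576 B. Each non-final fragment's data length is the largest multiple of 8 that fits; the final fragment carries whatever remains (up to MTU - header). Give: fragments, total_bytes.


Max data per non-final fragment = floor((MTU - header)/8)*8 = floor((576 - 20)/8)*8 = floor(556/8)*8 = 552 B
Final fragment needs no 8-byte alignment: it can carry up to MTU - header = 556 B
Non-final fragments needed = ceil((payload - 556) / 552) = ceil(2586/552) = ceil(4.6848) = 5
Number of fragments = 5 + 1 = 6
Fragment sizes (data): 5 * 552 B + 382 B (last, 382 <= 556 OK)
Total bytes sent = payload + n_frags * header = 3142 + 6*20 = 3142 + 120 = 3262 B

6, 3262


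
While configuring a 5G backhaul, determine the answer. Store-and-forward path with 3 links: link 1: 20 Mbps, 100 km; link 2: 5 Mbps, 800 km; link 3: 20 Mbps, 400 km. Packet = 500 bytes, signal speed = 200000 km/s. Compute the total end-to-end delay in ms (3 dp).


Packet = 500 bytes = 4000 bits. Store-and-forward: sum (t_trans + t_prop) per link.
Link 1: t_trans = 4000/(20*10^6) s = 0.2000 ms; t_prop = 100/200000 s = 0.5000 ms; subtotal = 0.7000 ms
Link 2: t_trans = 4000/(5*10^6) s = 0.8000 ms; t_prop = 800/200000 s = 4.0000 ms; subtotal = 4.8000 ms
Link 3: t_trans = 4000/(20*10^6) s = 0.2000 ms; t_prop = 400/200000 s = 2.0000 ms; subtotal = 2.2000 ms
End-to-end = 0.7000 + 4.8000 + 2.2000 = 7.7000 ms -> 7.700 ms (3 dp)

7.700


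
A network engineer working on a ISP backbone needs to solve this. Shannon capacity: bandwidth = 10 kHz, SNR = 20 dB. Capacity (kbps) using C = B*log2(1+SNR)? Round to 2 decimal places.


Given: B = 10 kHz, SNR = 20 dB
SNR linear = 10^(20/10) = 100
1 + SNR = 101
log2(101) = 6.6582114828
C = 10 * 1000 * 6.6582114828 = 66582.1148 bps
C = 66.582115 kbps -> 66.58 kbps (2 dp)

66.58


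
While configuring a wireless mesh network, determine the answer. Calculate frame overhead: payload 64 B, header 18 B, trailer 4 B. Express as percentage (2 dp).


Given: payload = 64 B, header = 18 B, trailer = 4 B
Overhead bytes = header + trailer = 18 + 4 = 22
Total frame = payload + overhead = 64 + 22 = 86
Overhead % = 22 / 86 * 100 = 25.5814% -> 25.58% (2 dp)

25.58


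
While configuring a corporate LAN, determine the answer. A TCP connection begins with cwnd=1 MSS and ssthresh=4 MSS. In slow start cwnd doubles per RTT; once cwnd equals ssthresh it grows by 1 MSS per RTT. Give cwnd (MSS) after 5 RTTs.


RTT 0: cwnd = 1 MSS (initial)
RTT 1: cwnd = 2 MSS (slow start, doubled)
RTT 2: cwnd = 4 MSS (slow start, doubled)
RTT 3: cwnd = 5 MSS (congestion avoidance, +1)
RTT 4: cwnd = 6 MSS (congestion avoidance, +1)
RTT 5: cwnd = 7 MSS (congestion avoidance, +1)

7


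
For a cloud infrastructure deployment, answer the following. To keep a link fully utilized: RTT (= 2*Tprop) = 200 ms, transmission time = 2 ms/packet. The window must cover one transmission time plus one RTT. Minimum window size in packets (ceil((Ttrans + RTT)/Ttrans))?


Given: Ttrans = 2 ms, RTT = 200 ms (= 2 * Tprop, Tprop = 100 ms)
Time until first ACK returns = Ttrans + RTT = 2 + 200 = 202 ms
Need W * Ttrans >= Ttrans + RTT  ->  W >= (Ttrans + RTT) / Ttrans
(Ttrans + RTT) / Ttrans = 202 / 2 = 101
W_min = ceil(101) = 101

101


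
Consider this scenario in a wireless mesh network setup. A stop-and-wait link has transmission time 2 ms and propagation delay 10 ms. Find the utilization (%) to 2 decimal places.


Given: Ttrans = 2 ms, Tprop = 10 ms
RTT = 2 * Tprop = 2 * 10 = 20 ms
U = Ttrans / (Ttrans + RTT)
U = 2 / (2 + 20)
U = 2 / 22 = 0.090909
U% = 9.09%

9.09


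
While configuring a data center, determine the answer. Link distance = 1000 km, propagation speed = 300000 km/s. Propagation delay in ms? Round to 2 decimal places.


Given: distance = 1000 km, speed = 300000 km/s
Delay = distance / speed = 1000 / 300000 seconds
Delay in ms = 1000 * 1000 / 300000
Delay = 3.3333 ms
Rounded to 2 dp = 3.33 ms

3.33


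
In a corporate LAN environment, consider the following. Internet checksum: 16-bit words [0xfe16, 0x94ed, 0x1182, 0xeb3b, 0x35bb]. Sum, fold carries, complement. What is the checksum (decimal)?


Given words: [0xfe16, 0x94ed, 0x1182, 0xeb3b, 0x35bb]
Step 1: Sum all words
Raw sum = 65046 + 38125 + 4482 + 60219 + 13755 = 181627
Step 2: Fold carry: (50555 + 2) = 50557
One's complement = ~50557 & 0xFFFF = 14978

14978


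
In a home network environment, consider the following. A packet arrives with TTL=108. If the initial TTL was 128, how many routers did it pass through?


Given: initial TTL = 128, received TTL = 108
Hops = initial TTL - received TTL
Hops = 128 - 108 = 20

20


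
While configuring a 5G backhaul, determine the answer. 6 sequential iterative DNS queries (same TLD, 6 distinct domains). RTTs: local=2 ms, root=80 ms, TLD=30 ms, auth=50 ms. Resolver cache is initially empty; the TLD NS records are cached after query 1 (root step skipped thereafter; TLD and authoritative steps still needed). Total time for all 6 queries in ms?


Lookup 1 (cold cache): local + root + TLD + auth = 2 + 80 + 30 + 50 = 162 ms
Lookups 2..6 (TLD NS cached -> skip root; new domain -> still ask TLD and auth): local + TLD + auth = 2 + 30 + 50 = 82 ms each
Remaining 5 lookups: 5 * 82 = 410 ms
Total = 162 + 410 = 572 ms

572


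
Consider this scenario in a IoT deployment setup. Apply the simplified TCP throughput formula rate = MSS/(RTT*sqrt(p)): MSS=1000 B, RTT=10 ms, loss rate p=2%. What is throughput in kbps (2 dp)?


Given: MSS = 1000 bytes, RTT = 10 ms, loss = 2%
RTT in seconds = 10 / 1000 = 0.01
Loss rate = 2% = 0.02
sqrt(loss) = sqrt(0.02) = 0.141421356237
Throughput (bytes/s) = 1000 / (0.01 * 0.141421356237) = 707106.7812
Throughput (kbps) = 707106.7812 * 8 / 1000 = 5656.854249 -> 5656.85 kbps (2 dp)

5656.85


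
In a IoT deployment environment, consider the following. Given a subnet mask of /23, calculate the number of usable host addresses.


Given: subnet mask /23
Host bits = 32 - 23 = 9
Total addresses = 2^9 = 512
Usable hosts = 512 - 2 (network + broadcast) = 510

510


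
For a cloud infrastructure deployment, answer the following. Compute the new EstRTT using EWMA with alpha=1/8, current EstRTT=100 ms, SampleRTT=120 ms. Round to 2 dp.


Given: EstRTT = 100 ms, SampleRTT = 120 ms, alpha = 1/8
New EstRTT = (1 - alpha) * EstRTT + alpha * SampleRTT
(7/8) * 100 = 87.5
(1/8) * 120 = 15
New EstRTT = 87.5 + 15 = 102.5 ms -> 102.50 ms (2 dp)

102.50


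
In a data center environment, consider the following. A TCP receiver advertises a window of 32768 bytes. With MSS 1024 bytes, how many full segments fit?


Given: RWND = 32768 bytes, MSS = 1024 bytes
Full segments = floor(RWND / MSS)
Full segments = floor(32768 / 1024)
Full segments = floor(32.0) = 32

32


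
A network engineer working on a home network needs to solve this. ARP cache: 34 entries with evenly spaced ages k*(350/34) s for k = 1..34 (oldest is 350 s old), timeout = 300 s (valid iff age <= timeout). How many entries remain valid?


Ages are k * 350/34 s for k = 1..34 (spacing = 10.2941 s).
Entry k is valid iff k * 350/34 <= 300 iff k <= 34 * 300 / 350 = 29.1429
n_valid = floor(29.1429) = 29
(n_stale = 34 - 29 = 5)

29


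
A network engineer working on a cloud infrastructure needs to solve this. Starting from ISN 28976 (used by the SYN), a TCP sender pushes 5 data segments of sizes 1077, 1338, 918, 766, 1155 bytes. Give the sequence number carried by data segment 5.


The SYN occupies sequence number ISN = 28976, so the first data byte is ISN + 1 = 28977.
SEQ of data segment i = (ISN + 1) + sum of payload sizes of segments 1..i-1.
Segment 1: SEQ = 28977, payload = 1077 bytes
Segment 2: SEQ = 30054, payload = 1338 bytes
Segment 3: SEQ = 31392, payload = 918 bytes
Segment 4: SEQ = 32310, payload = 766 bytes
Segment 5: SEQ = 33076, payload = 1155 bytes
SEQ of segment 5 = 28977 + 1077 + 1338 + 918 + 766 = 33076

33076


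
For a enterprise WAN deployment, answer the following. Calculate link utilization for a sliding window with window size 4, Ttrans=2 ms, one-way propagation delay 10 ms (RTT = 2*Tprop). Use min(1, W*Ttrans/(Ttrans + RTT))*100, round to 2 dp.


Given: W = 4, Ttrans = 2 ms, RTT = 20 ms (= 2 * Tprop, Tprop = 10 ms)
Cycle time = Ttrans + RTT = 2 + 20 = 22 ms (first packet sent until its ACK returns)
W * Ttrans = 4 * 2 = 8 ms of sending per cycle
W * Ttrans / (Ttrans + RTT) = 8 / 22 = 0.363636
U = min(1, 0.363636) = 0.363636
U% = 36.36%

36.36


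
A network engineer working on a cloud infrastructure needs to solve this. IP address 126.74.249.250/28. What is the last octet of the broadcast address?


Given: IP = 126.74.249.250, prefix = /28
Host bits = 32 - 28 = 4
Network last octet = 250 AND mask = 240
Host part size = 2^4 - 1 = 15
Broadcast last octet = 240 OR 15 = 255

255


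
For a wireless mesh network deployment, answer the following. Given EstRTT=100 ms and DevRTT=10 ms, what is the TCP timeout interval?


Given: EstRTT = 100 ms, DevRTT = 10 ms
Timeout = EstRTT + 4 * DevRTT
4 * DevRTT = 4 * 10 = 40
Timeout = 100 + 40 = 140 ms

140


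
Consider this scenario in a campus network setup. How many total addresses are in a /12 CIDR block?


Given: CIDR prefix /12
Host bits = 32 - 12 = 20
Total addresses = 2^20 = 1048576

1048576


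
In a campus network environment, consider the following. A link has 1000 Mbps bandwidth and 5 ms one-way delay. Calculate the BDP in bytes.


Given: bandwidth = 1000 Mbps, delay = 5 ms
BDP in bits = 1000 * 10^6 * 5 / 1000
BDP in bits = 5000000
BDP in bytes = 5000000 / 8 = 625000

625000


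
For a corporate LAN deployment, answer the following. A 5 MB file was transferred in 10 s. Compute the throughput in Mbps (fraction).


Given: file = 5 MB, time = 10 s
File in Mb = 5 * 8 = 40 Mb
Throughput = 40 / 10 Mbps
Throughput = 4 Mbps

4


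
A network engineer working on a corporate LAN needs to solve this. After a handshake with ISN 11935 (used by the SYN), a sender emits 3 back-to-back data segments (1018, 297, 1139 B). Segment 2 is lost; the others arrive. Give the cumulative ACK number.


SYN uses sequence number 11935; first data byte = ISN + 1 = 11936.
Segment 1: SEQ = 11936, len = 1018 B, covers [11936, 12953]
Segment 2: SEQ = 12954, len = 297 B, covers [12954, 13250] [LOST]
Segment 3: SEQ = 13251, len = 1139 B, covers [13251, 14389]
In-order data received: bytes [11936, 12953] (segments 1..1).
Segment 2 missing -> gap begins at byte 12954; later segments buffered out of order.
Cumulative ACK = next expected in-order byte = 11936 + 1018 = 12954

12954


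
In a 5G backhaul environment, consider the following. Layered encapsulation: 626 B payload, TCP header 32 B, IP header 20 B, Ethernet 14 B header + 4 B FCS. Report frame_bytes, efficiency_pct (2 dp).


TCP segment = 626 + 32 = 658 B
IP packet = 658 + 20 = 678 B
Ethernet frame = 678 + 14 + 4 = 696 B
Efficiency = app / frame = 626 / 696 = 0.899425 = 89.9425% -> 89.94% (2 dp)

696, 89.94


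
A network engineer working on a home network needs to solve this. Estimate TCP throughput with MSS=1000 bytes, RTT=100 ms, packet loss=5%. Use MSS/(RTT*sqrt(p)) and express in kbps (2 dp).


Given: MSS = 1000 bytes, RTT = 100 ms, loss = 5%
RTT in seconds = 100 / 1000 = 0.1
Loss rate = 5% = 0.05
sqrt(loss) = sqrt(0.05) = 0.223606797750
Throughput (bytes/s) = 1000 / (0.1 * 0.223606797750) = 44721.3595
Throughput (kbps) = 44721.3595 * 8 / 1000 = 357.770876 -> 357.77 kbps (2 dp)

357.77


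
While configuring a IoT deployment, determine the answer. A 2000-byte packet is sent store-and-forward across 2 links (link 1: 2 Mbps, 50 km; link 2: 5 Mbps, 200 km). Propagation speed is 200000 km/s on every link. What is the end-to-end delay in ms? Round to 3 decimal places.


Packet = 2000 bytes = 16000 bits. Store-and-forward: sum (t_trans + t_prop) per link.
Link 1: t_trans = 16000/(2*10^6) s = 8.0000 ms; t_prop = 50/200000 s = 0.2500 ms; subtotal = 8.2500 ms
Link 2: t_trans = 16000/(5*10^6) s = 3.2000 ms; t_prop = 200/200000 s = 1.0000 ms; subtotal = 4.2000 ms
End-to-end = 8.2500 + 4.2000 = 12.4500 ms -> 12.450 ms (3 dp)

12.450


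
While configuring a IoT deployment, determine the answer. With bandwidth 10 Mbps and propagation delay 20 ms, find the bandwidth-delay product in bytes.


Given: bandwidth = 10 Mbps, delay = 20 ms
BDP in bits = 10 * 10^6 * 20 / 1000
BDP in bits = 200000
BDP in bytes = 200000 / 8 = 25000

25000


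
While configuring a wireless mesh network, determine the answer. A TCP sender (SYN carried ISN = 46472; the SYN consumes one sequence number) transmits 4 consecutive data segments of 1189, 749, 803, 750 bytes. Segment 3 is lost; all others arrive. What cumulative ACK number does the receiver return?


SYN uses sequence number 46472; first data byte = ISN + 1 = 46473.
Segment 1: SEQ = 46473, len = 1189 B, covers [46473, 47661]
Segment 2: SEQ = 47662, len = 749 B, covers [47662, 48410]
Segment 3: SEQ = 48411, len = 803 B, covers [48411, 49213] [LOST]
Segment 4: SEQ = 49214, len = 750 B, covers [49214, 49963]
In-order data received: bytes [46473, 48410] (segments 1..2).
Segment 3 missing -> gap begins at byte 48411; later segments buffered out of order.
Cumulative ACK = next expected in-order byte = 46473 + 1189 + 749 = 48411

48411


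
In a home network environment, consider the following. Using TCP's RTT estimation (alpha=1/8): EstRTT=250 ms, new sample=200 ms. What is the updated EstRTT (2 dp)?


Given: EstRTT = 250 ms, SampleRTT = 200 ms, alpha = 1/8
New EstRTT = (1 - alpha) * EstRTT + alpha * SampleRTT
(7/8) * 250 = 218.75
(1/8) * 200 = 25
New EstRTT = 218.75 + 25 = 243.75 ms -> 243.75 ms (2 dp)

243.75


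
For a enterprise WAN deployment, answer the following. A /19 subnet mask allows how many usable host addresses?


Given: subnet mask /19
Host bits = 32 - 19 = 13
Total addresses = 2^13 = 8192
Usable hosts = 8192 - 2 (network + broadcast) = 8190

8190


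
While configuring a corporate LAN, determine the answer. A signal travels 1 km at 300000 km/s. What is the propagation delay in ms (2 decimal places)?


Given: distance = 1 km, speed = 300000 km/s
Delay = distance / speed = 1 / 300000 seconds
Delay in ms = 1 * 1000 / 300000
Delay = 0.0033 ms
Rounded to 2 dp = 0.00 ms

0.00


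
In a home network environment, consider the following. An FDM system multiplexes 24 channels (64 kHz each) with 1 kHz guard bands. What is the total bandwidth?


Given: 24 channels, 64 kHz each, guard = 1 kHz
Channel bandwidth = 24 * 64 = 1536 kHz
Guard bands = 23 gaps * 1 kHz = 23 kHz
Total = 1536 + 23 = 1559 kHz

1559


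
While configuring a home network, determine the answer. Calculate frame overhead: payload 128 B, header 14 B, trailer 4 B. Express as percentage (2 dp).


Given: payload = 128 B, header = 14 B, trailer = 4 B
Overhead bytes = header + trailer = 14 + 4 = 18
Total frame = payload + overhead = 128 + 18 = 146
Overhead % = 18 / 146 * 100 = 12.3288% -> 12.33% (2 dp)

12.33


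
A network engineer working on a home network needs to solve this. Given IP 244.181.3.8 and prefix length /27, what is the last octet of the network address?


Given: IP = 244.181.3.8, prefix = /27
Subnet mask = 255.255.255.224
Last octet of IP: 8
Last octet of mask: 224
Network last octet = 8 AND 224 = 0

0


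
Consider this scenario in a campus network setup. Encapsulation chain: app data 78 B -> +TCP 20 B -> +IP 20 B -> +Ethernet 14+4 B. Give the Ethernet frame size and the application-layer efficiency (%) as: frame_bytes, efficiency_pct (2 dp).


TCP segment = 78 + 20 = 98 B
IP packet = 98 + 20 = 118 B
Ethernet frame = 118 + 14 + 4 = 136 B
Efficiency = app / frame = 78 / 136 = 0.573529 = 57.3529% -> 57.35% (2 dp)

136, 57.35


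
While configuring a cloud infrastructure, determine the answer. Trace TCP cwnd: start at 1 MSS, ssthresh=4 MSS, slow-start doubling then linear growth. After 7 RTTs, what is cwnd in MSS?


RTT 0: cwnd = 1 MSS (initial)
RTT 1: cwnd = 2 MSS (slow start, doubled)
RTT 2: cwnd = 4 MSS (slow start, doubled)
RTT 3: cwnd = 5 MSS (congestion avoidance, +1)
RTT 4: cwnd = 6 MSS (congestion avoidance, +1)
RTT 5: cwnd = 7 MSS (congestion avoidance, +1)
RTT 6: cwnd = 8 MSS (congestion avoidance, +1)
RTT 7: cwnd = 9 MSS (congestion avoidance, +1)

9


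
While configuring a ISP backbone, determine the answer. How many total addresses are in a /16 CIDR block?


Given: CIDR prefix /16
Host bits = 32 - 16 = 16
Total addresses = 2^16 = 65536

65536


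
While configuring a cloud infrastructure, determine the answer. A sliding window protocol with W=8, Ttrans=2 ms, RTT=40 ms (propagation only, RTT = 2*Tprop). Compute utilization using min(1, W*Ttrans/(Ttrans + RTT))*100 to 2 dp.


Given: W = 8, Ttrans = 2 ms, RTT = 40 ms (= 2 * Tprop, Tprop = 20 ms)
Cycle time = Ttrans + RTT = 2 + 40 = 42 ms (first packet sent until its ACK returns)
W * Ttrans = 8 * 2 = 16 ms of sending per cycle
W * Ttrans / (Ttrans + RTT) = 16 / 42 = 0.380952
U = min(1, 0.380952) = 0.380952
U% = 38.10%

38.10


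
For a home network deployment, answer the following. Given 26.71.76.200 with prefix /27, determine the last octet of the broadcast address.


Given: IP = 26.71.76.200, prefix = /27
Host bits = 32 - 27 = 5
Network last octet = 200 AND mask = 192
Host part size = 2^5 - 1 = 31
Broadcast last octet = 192 OR 31 = 223

223


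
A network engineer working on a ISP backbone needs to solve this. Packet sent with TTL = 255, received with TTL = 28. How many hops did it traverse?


Given: initial TTL = 255, received TTL = 28
Hops = initial TTL - received TTL
Hops = 255 - 28 = 227

227


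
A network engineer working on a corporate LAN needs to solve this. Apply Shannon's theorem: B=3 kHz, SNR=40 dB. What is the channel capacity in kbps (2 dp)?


Given: B = 3 kHz, SNR = 40 dB
SNR linear = 10^(40/10) = 10000
1 + SNR = 10001
log2(10001) = 13.2878566418
C = 3 * 1000 * 13.2878566418 = 39863.5699 bps
C = 39.863570 kbps -> 39.86 kbps (2 dp)

39.86


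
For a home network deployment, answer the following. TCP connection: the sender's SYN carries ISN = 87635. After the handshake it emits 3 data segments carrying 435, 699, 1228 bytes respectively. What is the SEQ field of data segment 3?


The SYN occupies sequence number ISN = 87635, so the first data byte is ISN + 1 = 87636.
SEQ of data segment i = (ISN + 1) + sum of payload sizes of segments 1..i-1.
Segment 1: SEQ = 87636, payload = 435 bytes
Segment 2: SEQ = 88071, payload = 699 bytes
Segment 3: SEQ = 88770, payload = 1228 bytes
SEQ of segment 3 = 87636 + 435 + 699 = 88770

88770


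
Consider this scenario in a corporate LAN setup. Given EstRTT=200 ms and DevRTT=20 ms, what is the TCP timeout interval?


Given: EstRTT = 200 ms, DevRTT = 20 ms
Timeout = EstRTT + 4 * DevRTT
4 * DevRTT = 4 * 20 = 80
Timeout = 200 + 80 = 280 ms

280


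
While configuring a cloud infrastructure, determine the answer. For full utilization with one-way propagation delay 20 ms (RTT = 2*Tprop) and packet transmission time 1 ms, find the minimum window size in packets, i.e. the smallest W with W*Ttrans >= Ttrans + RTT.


Given: Ttrans = 1 ms, RTT = 40 ms (= 2 * Tprop, Tprop = 20 ms)
Time until first ACK returns = Ttrans + RTT = 1 + 40 = 41 ms
Need W * Ttrans >= Ttrans + RTT  ->  W >= (Ttrans + RTT) / Ttrans
(Ttrans + RTT) / Ttrans = 41 / 1 = 41
W_min = ceil(41) = 41

41


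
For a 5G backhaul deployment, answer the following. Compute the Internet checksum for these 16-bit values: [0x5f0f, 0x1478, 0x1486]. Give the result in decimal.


Given words: [0x5f0f, 0x1478, 0x1486]
Step 1: Sum all words
Raw sum = 24335 + 5240 + 5254 = 34829
One's complement = ~34829 & 0xFFFF = 30706

30706


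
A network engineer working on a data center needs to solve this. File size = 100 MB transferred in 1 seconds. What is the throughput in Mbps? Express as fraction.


Given: file = 100 MB, time = 1 s
File in Mb = 100 * 8 = 800 Mb
Throughput = 800 / 1 Mbps
Throughput = 800 Mbps

800


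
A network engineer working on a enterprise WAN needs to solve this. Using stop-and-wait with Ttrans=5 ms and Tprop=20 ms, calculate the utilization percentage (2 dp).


Given: Ttrans = 5 ms, Tprop = 20 ms
RTT = 2 * Tprop = 2 * 20 = 40 ms
U = Ttrans / (Ttrans + RTT)
U = 5 / (5 + 40)
U = 5 / 45 = 0.111111
U% = 11.11%

11.11


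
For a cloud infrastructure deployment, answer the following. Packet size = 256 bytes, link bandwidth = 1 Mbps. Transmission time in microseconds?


Given: packet = 256 bytes, bandwidth = 1 Mbps
Packet in bits = 256 * 8 = 2048 bits
Bandwidth = 1 * 10^6 = 1000000 bps
Time = 2048 / 1000000 seconds
Time in us = 2048 * 10^6 / 1000000 = 2048

2048


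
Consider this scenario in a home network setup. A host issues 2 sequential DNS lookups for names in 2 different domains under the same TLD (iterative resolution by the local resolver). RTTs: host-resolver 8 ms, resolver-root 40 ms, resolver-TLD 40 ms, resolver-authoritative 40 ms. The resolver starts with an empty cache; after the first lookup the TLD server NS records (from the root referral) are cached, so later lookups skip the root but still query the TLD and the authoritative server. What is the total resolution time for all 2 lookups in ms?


Lookup 1 (cold cache): local + root + TLD + auth = 8 + 40 + 40 + 40 = 128 ms
Lookups 2..2 (TLD NS cached -> skip root; new domain -> still ask TLD and auth): local + TLD + auth = 8 + 40 + 40 = 88 ms each
Remaining 1 lookups: 1 * 88 = 88 ms
Total = 128 + 88 = 216 ms

216


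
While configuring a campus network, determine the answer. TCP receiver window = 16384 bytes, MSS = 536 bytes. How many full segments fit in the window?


Given: RWND = 16384 bytes, MSS = 536 bytes
Full segments = floor(RWND / MSS)
Full segments = floor(16384 / 536)
Full segments = floor(30.5672) = 30

30


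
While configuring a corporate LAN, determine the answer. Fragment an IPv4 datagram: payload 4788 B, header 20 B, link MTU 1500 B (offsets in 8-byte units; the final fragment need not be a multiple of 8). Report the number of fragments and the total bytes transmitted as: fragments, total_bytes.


Max data per non-final fragment = floor((MTU - header)/8)*8 = floor((1500 - 20)/8)*8 = floor(1480/8)*8 = 1480 B
Final fragment needs no 8-byte alignment: it can carry up to MTU - header = 1480 B
Non-final fragments needed = ceil((payload - 1480) / 1480) = ceil(3308/1480) = ceil(2.2351) = 3
Number of fragments = 3 + 1 = 4
Fragment sizes (data): 3 * 1480 B + 348 B (last, 348 <= 1480 OK)
Total bytes sent = payload + n_frags * header = 4788 + 4*20 = 4788 + 80 = 4868 B

4, 4868


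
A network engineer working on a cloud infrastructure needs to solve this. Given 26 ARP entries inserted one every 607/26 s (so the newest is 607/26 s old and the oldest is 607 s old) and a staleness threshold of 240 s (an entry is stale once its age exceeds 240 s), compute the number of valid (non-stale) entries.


Ages are k * 607/26 s for k = 1..26 (spacing = 23.3462 s).
Entry k is valid iff k * 607/26 <= 240 iff k <= 26 * 240 / 607 = 10.2801
n_valid = floor(10.2801) = 10
(n_stale = 26 - 10 = 16)

10


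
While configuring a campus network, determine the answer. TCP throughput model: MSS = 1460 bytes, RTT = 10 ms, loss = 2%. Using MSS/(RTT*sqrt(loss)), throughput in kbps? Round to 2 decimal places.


Given: MSS = 1460 bytes, RTT = 10 ms, loss = 2%
RTT in seconds = 10 / 1000 = 0.01
Loss rate = 2% = 0.02
sqrt(loss) = sqrt(0.02) = 0.141421356237
Throughput (bytes/s) = 1460 / (0.01 * 0.141421356237) = 1032375.9005
Throughput (kbps) = 1032375.9005 * 8 / 1000 = 8259.007204 -> 8259.01 kbps (2 dp)

8259.01


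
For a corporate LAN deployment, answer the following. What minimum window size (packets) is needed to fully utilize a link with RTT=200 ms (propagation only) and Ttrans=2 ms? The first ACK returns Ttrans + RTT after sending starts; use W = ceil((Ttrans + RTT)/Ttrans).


Given: Ttrans = 2 ms, RTT = 200 ms (= 2 * Tprop, Tprop = 100 ms)
Time until first ACK returns = Ttrans + RTT = 2 + 200 = 202 ms
Need W * Ttrans >= Ttrans + RTT  ->  W >= (Ttrans + RTT) / Ttrans
(Ttrans + RTT) / Ttrans = 202 / 2 = 101
W_min = ceil(101) = 101

101


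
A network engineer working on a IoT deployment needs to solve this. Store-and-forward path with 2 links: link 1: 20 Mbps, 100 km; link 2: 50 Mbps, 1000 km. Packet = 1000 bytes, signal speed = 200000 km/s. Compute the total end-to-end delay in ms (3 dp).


Packet = 1000 bytes = 8000 bits. Store-and-forward: sum (t_trans + t_prop) per link.
Link 1: t_trans = 8000/(20*10^6) s = 0.4000 ms; t_prop = 100/200000 s = 0.5000 ms; subtotal = 0.9000 ms
Link 2: t_trans = 8000/(50*10^6) s = 0.1600 ms; t_prop = 1000/200000 s = 5.0000 ms; subtotal = 5.1600 ms
End-to-end = 0.9000 + 5.1600 = 6.0600 ms -> 6.060 ms (3 dp)

6.060


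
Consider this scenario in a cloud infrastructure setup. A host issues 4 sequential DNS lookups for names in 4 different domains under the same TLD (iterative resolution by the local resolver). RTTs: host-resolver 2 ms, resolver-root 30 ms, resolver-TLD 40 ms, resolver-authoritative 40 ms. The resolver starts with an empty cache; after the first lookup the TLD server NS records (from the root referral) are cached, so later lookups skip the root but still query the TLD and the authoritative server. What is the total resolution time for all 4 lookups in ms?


Lookup 1 (cold cache): local + root + TLD + auth = 2 + 30 + 40 + 40 = 112 ms
Lookups 2..4 (TLD NS cached -> skip root; new domain -> still ask TLD and auth): local + TLD + auth = 2 + 40 + 40 = 82 ms each
Remaining 3 lookups: 3 * 82 = 246 ms
Total = 112 + 246 = 358 ms

358


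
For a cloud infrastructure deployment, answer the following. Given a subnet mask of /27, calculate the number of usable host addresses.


Given: subnet mask /27
Host bits = 32 - 27 = 5
Total addresses = 2^5 = 32
Usable hosts = 32 - 2 (network + broadcast) = 30

30


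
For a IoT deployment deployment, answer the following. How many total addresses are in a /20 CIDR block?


Given: CIDR prefix /20
Host bits = 32 - 20 = 12
Total addresses = 2^12 = 4096

4096


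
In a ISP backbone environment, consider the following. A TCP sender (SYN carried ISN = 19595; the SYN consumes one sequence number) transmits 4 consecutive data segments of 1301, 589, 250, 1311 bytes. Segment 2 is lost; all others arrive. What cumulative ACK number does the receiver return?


SYN uses sequence number 19595; first data byte = ISN + 1 = 19596.
Segment 1: SEQ = 19596, len = 1301 B, covers [19596, 20896]
Segment 2: SEQ = 20897, len = 589 B, covers [20897, 21485] [LOST]
Segment 3: SEQ = 21486, len = 250 B, covers [21486, 21735]
Segment 4: SEQ = 21736, len = 1311 B, covers [21736, 23046]
In-order data received: bytes [19596, 20896] (segments 1..1).
Segment 2 missing -> gap begins at byte 20897; later segments buffered out of order.
Cumulative ACK = next expected in-order byte = 19596 + 1301 = 20897

20897


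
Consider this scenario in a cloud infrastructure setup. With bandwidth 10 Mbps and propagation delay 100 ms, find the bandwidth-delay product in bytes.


Given: bandwidth = 10 Mbps, delay = 100 ms
BDP in bits = 10 * 10^6 * 100 / 1000
BDP in bits = 1000000
BDP in bytes = 1000000 / 8 = 125000

125000


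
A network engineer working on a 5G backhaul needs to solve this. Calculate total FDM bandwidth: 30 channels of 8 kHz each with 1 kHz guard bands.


Given: 30 channels, 8 kHz each, guard = 1 kHz
Channel bandwidth = 30 * 8 = 240 kHz
Guard bands = 29 gaps * 1 kHz = 29 kHz
Total = 240 + 29 = 269 kHz

269


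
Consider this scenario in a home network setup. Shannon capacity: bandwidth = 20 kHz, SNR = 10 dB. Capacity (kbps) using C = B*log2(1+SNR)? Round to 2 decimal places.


Given: B = 20 kHz, SNR = 10 dB
SNR linear = 10^(10/10) = 10
1 + SNR = 11
log2(11) = 3.4594316186
C = 20 * 1000 * 3.4594316186 = 69188.6324 bps
C = 69.188632 kbps -> 69.19 kbps (2 dp)

69.19


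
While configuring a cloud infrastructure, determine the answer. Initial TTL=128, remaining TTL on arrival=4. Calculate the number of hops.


Given: initial TTL = 128, received TTL = 4
Hops = initial TTL - received TTL
Hops = 128 - 4 = 124

124


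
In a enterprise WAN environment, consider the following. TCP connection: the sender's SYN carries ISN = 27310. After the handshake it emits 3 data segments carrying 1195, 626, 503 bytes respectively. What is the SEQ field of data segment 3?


The SYN occupies sequence number ISN = 27310, so the first data byte is ISN + 1 = 27311.
SEQ of data segment i = (ISN + 1) + sum of payload sizes of segments 1..i-1.
Segment 1: SEQ = 27311, payload = 1195 bytes
Segment 2: SEQ = 28506, payload = 626 bytes
Segment 3: SEQ = 29132, payload = 503 bytes
SEQ of segment 3 = 27311 + 1195 + 626 = 29132

29132


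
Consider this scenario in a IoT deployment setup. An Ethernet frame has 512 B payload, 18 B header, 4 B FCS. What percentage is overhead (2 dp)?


Given: payload = 512 B, header = 18 B, trailer = 4 B
Overhead bytes = header + trailer = 18 + 4 = 22
Total frame = payload + overhead = 512 + 22 = 534
Overhead % = 22 / 534 * 100 = 4.1199% -> 4.12% (2 dp)

4.12


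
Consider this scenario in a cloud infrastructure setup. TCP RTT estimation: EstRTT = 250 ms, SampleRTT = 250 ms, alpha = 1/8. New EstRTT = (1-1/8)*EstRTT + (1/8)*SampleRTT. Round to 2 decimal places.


Given: EstRTT = 250 ms, SampleRTT = 250 ms, alpha = 1/8
New EstRTT = (1 - alpha) * EstRTT + alpha * SampleRTT
(7/8) * 250 = 218.75
(1/8) * 250 = 31.25
New EstRTT = 218.75 + 31.25 = 250 ms -> 250.00 ms (2 dp)

250.00


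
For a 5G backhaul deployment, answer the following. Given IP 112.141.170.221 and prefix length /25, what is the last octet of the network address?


Given: IP = 112.141.170.221, prefix = /25
Subnet mask = 255.255.255.128
Last octet of IP: 221
Last octet of mask: 128
Network last octet = 221 AND 128 = 128

128


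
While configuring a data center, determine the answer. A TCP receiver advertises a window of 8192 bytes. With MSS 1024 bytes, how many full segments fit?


Given: RWND = 8192 bytes, MSS = 1024 bytes
Full segments = floor(RWND / MSS)
Full segments = floor(8192 / 1024)
Full segments = floor(8.0) = 8

8


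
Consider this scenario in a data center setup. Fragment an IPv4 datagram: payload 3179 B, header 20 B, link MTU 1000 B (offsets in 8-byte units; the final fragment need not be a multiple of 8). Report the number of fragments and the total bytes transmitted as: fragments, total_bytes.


Max data per non-final fragment = floor((MTU - header)/8)*8 = floor((1000 - 20)/8)*8 = floor(980/8)*8 = 976 B
Final fragment needs no 8-byte alignment: it can carry up to MTU - header = 980 B
Non-final fragments needed = ceil((payload - 980) / 976) = ceil(2199/976) = ceil(2.2531) = 3
Number of fragments = 3 + 1 = 4
Fragment sizes (data): 3 * 976 B + 251 B (last, 251 <= 980 OK)
Total bytes sent = payload + n_frags * header = 3179 + 4*20 = 3179 + 80 = 3259 B

4, 3259


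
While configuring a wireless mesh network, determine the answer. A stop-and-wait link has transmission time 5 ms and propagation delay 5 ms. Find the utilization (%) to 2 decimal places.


Given: Ttrans = 5 ms, Tprop = 5 ms
RTT = 2 * Tprop = 2 * 5 = 10 ms
U = Ttrans / (Ttrans + RTT)
U = 5 / (5 + 10)
U = 5 / 15 = 0.333333
U% = 33.33%

33.33


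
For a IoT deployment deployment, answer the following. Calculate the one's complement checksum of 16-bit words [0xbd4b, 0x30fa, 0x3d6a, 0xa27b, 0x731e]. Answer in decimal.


Given words: [0xbd4b, 0x30fa, 0x3d6a, 0xa27b, 0x731e]
Step 1: Sum all words
Raw sum = 48459 + 12538 + 15722 + 41595 + 29470 = 147784
Step 2: Fold carry: (16712 + 2) = 16714
One's complement = ~16714 & 0xFFFF = 48821

48821


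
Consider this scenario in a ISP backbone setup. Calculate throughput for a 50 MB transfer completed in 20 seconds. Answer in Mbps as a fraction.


Given: file = 50 MB, time = 20 s
File in Mb = 50 * 8 = 400 Mb
Throughput = 400 / 20 Mbps
Throughput = 20 Mbps

20


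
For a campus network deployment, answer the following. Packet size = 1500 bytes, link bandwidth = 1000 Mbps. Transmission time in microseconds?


Given: packet = 1500 bytes, bandwidth = 1000 Mbps
Packet in bits = 1500 * 8 = 12000 bits
Bandwidth = 1000 * 10^6 = 1000000000 bps
Time = 12000 / 1000000000 seconds
Time in us = 12000 * 10^6 / 1000000000 = 12

12


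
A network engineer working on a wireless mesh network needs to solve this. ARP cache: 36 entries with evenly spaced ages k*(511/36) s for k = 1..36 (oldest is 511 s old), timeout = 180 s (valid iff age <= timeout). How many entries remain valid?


Ages are k * 511/36 s for k = 1..36 (spacing = 14.1944 s).
Entry k is valid iff k * 511/36 <= 180 iff k <= 36 * 180 / 511 = 12.6810
n_valid = floor(12.6810) = 12
(n_stale = 36 - 12 = 24)

12


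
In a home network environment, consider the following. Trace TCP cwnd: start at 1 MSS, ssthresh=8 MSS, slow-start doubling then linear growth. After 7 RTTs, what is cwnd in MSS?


RTT 0: cwnd = 1 MSS (initial)
RTT 1: cwnd = 2 MSS (slow start, doubled)
RTT 2: cwnd = 4 MSS (slow start, doubled)
RTT 3: cwnd = 8 MSS (slow start, doubled)
RTT 4: cwnd = 9 MSS (congestion avoidance, +1)
RTT 5: cwnd = 10 MSS (congestion avoidance, +1)
RTT 6: cwnd = 11 MSS (congestion avoidance, +1)
RTT 7: cwnd = 12 MSS (congestion avoidance, +1)

12


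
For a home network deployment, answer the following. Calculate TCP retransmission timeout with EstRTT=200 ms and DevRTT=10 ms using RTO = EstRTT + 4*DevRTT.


Given: EstRTT = 200 ms, DevRTT = 10 ms
Timeout = EstRTT + 4 * DevRTT
4 * DevRTT = 4 * 10 = 40
Timeout = 200 + 40 = 240 ms

240


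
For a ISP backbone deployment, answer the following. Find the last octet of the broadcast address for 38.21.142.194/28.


Given: IP = 38.21.142.194, prefix = /28
Host bits = 32 - 28 = 4
Network last octet = 194 AND mask = 192
Host part size = 2^4 - 1 = 15
Broadcast last octet = 192 OR 15 = 207

207


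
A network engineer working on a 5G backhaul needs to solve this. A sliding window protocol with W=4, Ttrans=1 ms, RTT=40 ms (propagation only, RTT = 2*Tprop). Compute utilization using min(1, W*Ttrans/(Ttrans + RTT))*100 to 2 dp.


Given: W = 4, Ttrans = 1 ms, RTT = 40 ms (= 2 * Tprop, Tprop = 20 ms)
Cycle time = Ttrans + RTT = 1 + 40 = 41 ms (first packet sent until its ACK returns)
W * Ttrans = 4 * 1 = 4 ms of sending per cycle
W * Ttrans / (Ttrans + RTT) = 4 / 41 = 0.097561
U = min(1, 0.097561) = 0.097561
U% = 9.76%

9.76


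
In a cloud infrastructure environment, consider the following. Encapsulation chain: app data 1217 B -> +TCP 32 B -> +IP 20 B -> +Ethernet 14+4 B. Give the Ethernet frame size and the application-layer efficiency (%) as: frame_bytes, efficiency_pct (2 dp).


TCP segment = 1217 + 32 = 1249 B
IP packet = 1249 + 20 = 1269 B
Ethernet frame = 1269 + 14 + 4 = 1287 B
Efficiency = app / frame = 1217 / 1287 = 0.945610 = 94.5610% -> 94.56% (2 dp)

1287, 94.56


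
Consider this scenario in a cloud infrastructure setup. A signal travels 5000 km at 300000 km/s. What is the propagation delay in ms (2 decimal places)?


Given: distance = 5000 km, speed = 300000 km/s
Delay = distance / speed = 5000 / 300000 seconds
Delay in ms = 5000 * 1000 / 300000
Delay = 16.6667 ms
Rounded to 2 dp = 16.67 ms

16.67
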